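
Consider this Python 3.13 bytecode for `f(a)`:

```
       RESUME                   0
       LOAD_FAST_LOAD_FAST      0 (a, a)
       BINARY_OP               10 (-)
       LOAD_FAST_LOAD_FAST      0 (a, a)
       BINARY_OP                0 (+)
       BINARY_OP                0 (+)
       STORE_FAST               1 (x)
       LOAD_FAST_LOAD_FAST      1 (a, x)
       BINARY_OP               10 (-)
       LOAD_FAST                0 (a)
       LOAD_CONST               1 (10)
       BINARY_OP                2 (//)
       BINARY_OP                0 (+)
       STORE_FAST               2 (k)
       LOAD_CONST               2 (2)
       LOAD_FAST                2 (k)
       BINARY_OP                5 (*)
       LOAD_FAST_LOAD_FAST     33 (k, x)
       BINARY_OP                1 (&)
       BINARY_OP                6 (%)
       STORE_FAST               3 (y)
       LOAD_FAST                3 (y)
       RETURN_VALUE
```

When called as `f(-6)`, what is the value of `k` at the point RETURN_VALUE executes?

LOAD_FAST_LOAD_FAST a,a → push -6,-6. Stack: [-6, -6]
BINARY_OP - → -6 - -6 = 0. Stack: [0]
LOAD_FAST_LOAD_FAST a,a → push -6,-6. Stack: [0, -6, -6]
BINARY_OP + → -6 + -6 = -12. Stack: [0, -12]
BINARY_OP + → 0 + -12 = -12. Stack: [-12]
STORE_FAST x → x=-12. Stack: []
LOAD_FAST_LOAD_FAST a,x → push -6,-12. Stack: [-6, -12]
BINARY_OP - → -6 - -12 = 6. Stack: [6]
LOAD_FAST a → push -6. Stack: [6, -6]
LOAD_CONST → push 10. Stack: [6, -6, 10]
BINARY_OP // → -6 // 10 = -1. Stack: [6, -1]
BINARY_OP + → 6 + -1 = 5. Stack: [5]
STORE_FAST k → k=5. Stack: []
LOAD_CONST → push 2. Stack: [2]
LOAD_FAST k → push 5. Stack: [2, 5]
BINARY_OP * → 2 * 5 = 10. Stack: [10]
LOAD_FAST_LOAD_FAST k,x → push 5,-12. Stack: [10, 5, -12]
BINARY_OP & → 5 & -12 = 4. Stack: [10, 4]
BINARY_OP % → 10 % 4 = 2. Stack: [2]
STORE_FAST y → y=2. Stack: []
LOAD_FAST y → push 2. Stack: [2]
RETURN_VALUE → return 2.

5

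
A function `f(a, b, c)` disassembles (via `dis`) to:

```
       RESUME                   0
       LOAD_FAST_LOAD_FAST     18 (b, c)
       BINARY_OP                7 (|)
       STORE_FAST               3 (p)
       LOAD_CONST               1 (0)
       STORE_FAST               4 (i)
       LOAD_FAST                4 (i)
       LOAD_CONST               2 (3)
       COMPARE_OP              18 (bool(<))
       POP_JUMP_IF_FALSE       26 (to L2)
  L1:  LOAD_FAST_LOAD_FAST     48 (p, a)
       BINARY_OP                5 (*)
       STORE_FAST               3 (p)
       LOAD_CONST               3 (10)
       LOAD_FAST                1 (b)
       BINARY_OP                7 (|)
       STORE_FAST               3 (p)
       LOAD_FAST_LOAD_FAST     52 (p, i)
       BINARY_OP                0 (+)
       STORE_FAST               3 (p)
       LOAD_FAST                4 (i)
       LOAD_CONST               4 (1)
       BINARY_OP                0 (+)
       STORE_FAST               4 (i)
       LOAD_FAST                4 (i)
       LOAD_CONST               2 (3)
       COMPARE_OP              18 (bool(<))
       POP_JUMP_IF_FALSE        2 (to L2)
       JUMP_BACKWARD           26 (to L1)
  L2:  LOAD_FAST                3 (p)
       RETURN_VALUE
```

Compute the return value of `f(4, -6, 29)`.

-4

LOAD_FAST_LOAD_FAST b,c → push -6,29. Stack: [-6, 29]
BINARY_OP | → -6 | 29 = -1. Stack: [-1]
STORE_FAST p → p=-1. Stack: []
LOAD_CONST → push 0. Stack: [0]
STORE_FAST i → i=0. Stack: []
LOAD_FAST i → push 0. Stack: [0]
LOAD_CONST → push 3. Stack: [0, 3]
COMPARE_OP bool(<) → 0 vs 3 = True. Stack: [True]
POP_JUMP_IF_FALSE → pop True; no jump. Stack: []
LOAD_FAST_LOAD_FAST p,a → push -1,4. Stack: [-1, 4]
BINARY_OP * → -1 * 4 = -4. Stack: [-4]
STORE_FAST p → p=-4. Stack: []
LOAD_CONST → push 10. Stack: [10]
LOAD_FAST b → push -6. Stack: [10, -6]
BINARY_OP | → 10 | -6 = -6. Stack: [-6]
STORE_FAST p → p=-6. Stack: []
LOAD_FAST_LOAD_FAST p,i → push -6,0. Stack: [-6, 0]
BINARY_OP + → -6 + 0 = -6. Stack: [-6]
STORE_FAST p → p=-6. Stack: []
LOAD_FAST i → push 0. Stack: [0]
LOAD_CONST → push 1. Stack: [0, 1]
BINARY_OP + → 0 + 1 = 1. Stack: [1]
STORE_FAST i → i=1. Stack: []
LOAD_FAST i → push 1. Stack: [1]
LOAD_CONST → push 3. Stack: [1, 3]
COMPARE_OP bool(<) → 1 vs 3 = True. Stack: [True]
POP_JUMP_IF_FALSE → pop True; no jump. Stack: []
LOAD_FAST_LOAD_FAST p,a → push -6,4. Stack: [-6, 4]
BINARY_OP * → -6 * 4 = -24. Stack: [-24]
STORE_FAST p → p=-24. Stack: []
LOAD_CONST → push 10. Stack: [10]
LOAD_FAST b → push -6. Stack: [10, -6]
BINARY_OP | → 10 | -6 = -6. Stack: [-6]
STORE_FAST p → p=-6. Stack: []
LOAD_FAST_LOAD_FAST p,i → push -6,1. Stack: [-6, 1]
BINARY_OP + → -6 + 1 = -5. Stack: [-5]
STORE_FAST p → p=-5. Stack: []
LOAD_FAST i → push 1. Stack: [1]
LOAD_CONST → push 1. Stack: [1, 1]
BINARY_OP + → 1 + 1 = 2. Stack: [2]
STORE_FAST i → i=2. Stack: []
LOAD_FAST i → push 2. Stack: [2]
LOAD_CONST → push 3. Stack: [2, 3]
COMPARE_OP bool(<) → 2 vs 3 = True. Stack: [True]
POP_JUMP_IF_FALSE → pop True; no jump. Stack: []
LOAD_FAST_LOAD_FAST p,a → push -5,4. Stack: [-5, 4]
BINARY_OP * → -5 * 4 = -20. Stack: [-20]
STORE_FAST p → p=-20. Stack: []
LOAD_CONST → push 10. Stack: [10]
LOAD_FAST b → push -6. Stack: [10, -6]
BINARY_OP | → 10 | -6 = -6. Stack: [-6]
STORE_FAST p → p=-6. Stack: []
LOAD_FAST_LOAD_FAST p,i → push -6,2. Stack: [-6, 2]
BINARY_OP + → -6 + 2 = -4. Stack: [-4]
STORE_FAST p → p=-4. Stack: []
LOAD_FAST i → push 2. Stack: [2]
LOAD_CONST → push 1. Stack: [2, 1]
BINARY_OP + → 2 + 1 = 3. Stack: [3]
STORE_FAST i → i=3. Stack: []
LOAD_FAST i → push 3. Stack: [3]
LOAD_CONST → push 3. Stack: [3, 3]
COMPARE_OP bool(<) → 3 vs 3 = False. Stack: [False]
POP_JUMP_IF_FALSE → pop False; jump. Stack: []
LOAD_FAST p → push -4. Stack: [-4]
RETURN_VALUE → return -4.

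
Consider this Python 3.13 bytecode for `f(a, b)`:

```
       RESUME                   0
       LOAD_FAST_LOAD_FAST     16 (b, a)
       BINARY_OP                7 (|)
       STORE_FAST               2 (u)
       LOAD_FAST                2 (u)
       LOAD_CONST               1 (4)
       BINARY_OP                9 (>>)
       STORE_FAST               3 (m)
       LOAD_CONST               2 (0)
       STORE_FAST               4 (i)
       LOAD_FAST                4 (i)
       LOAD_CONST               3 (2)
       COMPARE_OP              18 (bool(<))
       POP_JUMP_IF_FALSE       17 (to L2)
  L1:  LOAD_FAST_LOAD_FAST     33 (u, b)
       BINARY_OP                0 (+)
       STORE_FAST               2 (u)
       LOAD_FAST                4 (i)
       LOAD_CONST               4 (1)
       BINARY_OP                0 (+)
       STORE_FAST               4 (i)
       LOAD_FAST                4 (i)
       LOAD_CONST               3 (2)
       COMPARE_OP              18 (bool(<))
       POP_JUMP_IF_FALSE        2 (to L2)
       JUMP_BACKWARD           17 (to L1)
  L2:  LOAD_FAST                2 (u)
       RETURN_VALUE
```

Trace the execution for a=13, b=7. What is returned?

29

LOAD_FAST_LOAD_FAST b,a → push 7,13. Stack: [7, 13]
BINARY_OP | → 7 | 13 = 15. Stack: [15]
STORE_FAST u → u=15. Stack: []
LOAD_FAST u → push 15. Stack: [15]
LOAD_CONST → push 4. Stack: [15, 4]
BINARY_OP >> → 15 >> 4 = 0. Stack: [0]
STORE_FAST m → m=0. Stack: []
LOAD_CONST → push 0. Stack: [0]
STORE_FAST i → i=0. Stack: []
LOAD_FAST i → push 0. Stack: [0]
LOAD_CONST → push 2. Stack: [0, 2]
COMPARE_OP bool(<) → 0 vs 2 = True. Stack: [True]
POP_JUMP_IF_FALSE → pop True; no jump. Stack: []
LOAD_FAST_LOAD_FAST u,b → push 15,7. Stack: [15, 7]
BINARY_OP + → 15 + 7 = 22. Stack: [22]
STORE_FAST u → u=22. Stack: []
LOAD_FAST i → push 0. Stack: [0]
LOAD_CONST → push 1. Stack: [0, 1]
BINARY_OP + → 0 + 1 = 1. Stack: [1]
STORE_FAST i → i=1. Stack: []
LOAD_FAST i → push 1. Stack: [1]
LOAD_CONST → push 2. Stack: [1, 2]
COMPARE_OP bool(<) → 1 vs 2 = True. Stack: [True]
POP_JUMP_IF_FALSE → pop True; no jump. Stack: []
LOAD_FAST_LOAD_FAST u,b → push 22,7. Stack: [22, 7]
BINARY_OP + → 22 + 7 = 29. Stack: [29]
STORE_FAST u → u=29. Stack: []
LOAD_FAST i → push 1. Stack: [1]
LOAD_CONST → push 1. Stack: [1, 1]
BINARY_OP + → 1 + 1 = 2. Stack: [2]
STORE_FAST i → i=2. Stack: []
LOAD_FAST i → push 2. Stack: [2]
LOAD_CONST → push 2. Stack: [2, 2]
COMPARE_OP bool(<) → 2 vs 2 = False. Stack: [False]
POP_JUMP_IF_FALSE → pop False; jump. Stack: []
LOAD_FAST u → push 29. Stack: [29]
RETURN_VALUE → return 29.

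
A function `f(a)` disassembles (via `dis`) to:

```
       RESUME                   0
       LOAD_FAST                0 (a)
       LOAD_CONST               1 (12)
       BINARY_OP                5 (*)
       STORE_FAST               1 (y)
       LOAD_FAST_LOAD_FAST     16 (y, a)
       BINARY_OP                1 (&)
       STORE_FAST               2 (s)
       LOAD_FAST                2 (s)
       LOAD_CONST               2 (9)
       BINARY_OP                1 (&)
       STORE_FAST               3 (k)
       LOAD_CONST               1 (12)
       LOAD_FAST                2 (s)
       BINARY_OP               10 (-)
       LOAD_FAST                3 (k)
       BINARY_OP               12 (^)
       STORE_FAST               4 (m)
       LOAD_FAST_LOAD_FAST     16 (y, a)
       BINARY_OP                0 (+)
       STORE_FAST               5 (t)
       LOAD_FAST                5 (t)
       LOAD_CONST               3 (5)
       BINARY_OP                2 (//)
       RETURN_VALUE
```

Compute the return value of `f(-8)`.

-21

LOAD_FAST a → push -8. Stack: [-8]
LOAD_CONST → push 12. Stack: [-8, 12]
BINARY_OP * → -8 * 12 = -96. Stack: [-96]
STORE_FAST y → y=-96. Stack: []
LOAD_FAST_LOAD_FAST y,a → push -96,-8. Stack: [-96, -8]
BINARY_OP & → -96 & -8 = -96. Stack: [-96]
STORE_FAST s → s=-96. Stack: []
LOAD_FAST s → push -96. Stack: [-96]
LOAD_CONST → push 9. Stack: [-96, 9]
BINARY_OP & → -96 & 9 = 0. Stack: [0]
STORE_FAST k → k=0. Stack: []
LOAD_CONST → push 12. Stack: [12]
LOAD_FAST s → push -96. Stack: [12, -96]
BINARY_OP - → 12 - -96 = 108. Stack: [108]
LOAD_FAST k → push 0. Stack: [108, 0]
BINARY_OP ^ → 108 ^ 0 = 108. Stack: [108]
STORE_FAST m → m=108. Stack: []
LOAD_FAST_LOAD_FAST y,a → push -96,-8. Stack: [-96, -8]
BINARY_OP + → -96 + -8 = -104. Stack: [-104]
STORE_FAST t → t=-104. Stack: []
LOAD_FAST t → push -104. Stack: [-104]
LOAD_CONST → push 5. Stack: [-104, 5]
BINARY_OP // → -104 // 5 = -21. Stack: [-21]
RETURN_VALUE → return -21.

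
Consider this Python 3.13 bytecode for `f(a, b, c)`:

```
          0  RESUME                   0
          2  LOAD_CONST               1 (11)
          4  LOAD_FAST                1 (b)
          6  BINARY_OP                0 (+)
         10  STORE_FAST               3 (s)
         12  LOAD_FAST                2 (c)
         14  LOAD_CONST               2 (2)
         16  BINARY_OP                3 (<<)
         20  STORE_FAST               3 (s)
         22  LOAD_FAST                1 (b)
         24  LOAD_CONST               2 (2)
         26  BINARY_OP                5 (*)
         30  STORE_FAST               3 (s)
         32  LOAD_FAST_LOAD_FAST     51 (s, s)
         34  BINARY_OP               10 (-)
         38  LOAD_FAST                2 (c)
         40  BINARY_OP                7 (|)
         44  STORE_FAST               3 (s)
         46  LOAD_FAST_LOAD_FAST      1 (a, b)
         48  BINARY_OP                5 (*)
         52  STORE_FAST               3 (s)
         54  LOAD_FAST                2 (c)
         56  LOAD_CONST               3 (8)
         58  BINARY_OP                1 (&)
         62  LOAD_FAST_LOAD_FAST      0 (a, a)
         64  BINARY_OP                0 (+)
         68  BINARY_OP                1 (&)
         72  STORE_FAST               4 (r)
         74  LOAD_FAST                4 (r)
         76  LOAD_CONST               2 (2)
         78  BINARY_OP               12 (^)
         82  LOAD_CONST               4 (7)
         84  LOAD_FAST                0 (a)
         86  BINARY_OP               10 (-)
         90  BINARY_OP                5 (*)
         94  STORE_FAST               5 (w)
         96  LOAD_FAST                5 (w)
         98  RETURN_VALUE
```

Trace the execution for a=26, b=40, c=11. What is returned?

LOAD_CONST → push 11. Stack: [11]
LOAD_FAST b → push 40. Stack: [11, 40]
BINARY_OP + → 11 + 40 = 51. Stack: [51]
STORE_FAST s → s=51. Stack: []
LOAD_FAST c → push 11. Stack: [11]
LOAD_CONST → push 2. Stack: [11, 2]
BINARY_OP << → 11 << 2 = 44. Stack: [44]
STORE_FAST s → s=44. Stack: []
LOAD_FAST b → push 40. Stack: [40]
LOAD_CONST → push 2. Stack: [40, 2]
BINARY_OP * → 40 * 2 = 80. Stack: [80]
STORE_FAST s → s=80. Stack: []
LOAD_FAST_LOAD_FAST s,s → push 80,80. Stack: [80, 80]
BINARY_OP - → 80 - 80 = 0. Stack: [0]
LOAD_FAST c → push 11. Stack: [0, 11]
BINARY_OP | → 0 | 11 = 11. Stack: [11]
STORE_FAST s → s=11. Stack: []
LOAD_FAST_LOAD_FAST a,b → push 26,40. Stack: [26, 40]
BINARY_OP * → 26 * 40 = 1040. Stack: [1040]
STORE_FAST s → s=1040. Stack: []
LOAD_FAST c → push 11. Stack: [11]
LOAD_CONST → push 8. Stack: [11, 8]
BINARY_OP & → 11 & 8 = 8. Stack: [8]
LOAD_FAST_LOAD_FAST a,a → push 26,26. Stack: [8, 26, 26]
BINARY_OP + → 26 + 26 = 52. Stack: [8, 52]
BINARY_OP & → 8 & 52 = 0. Stack: [0]
STORE_FAST r → r=0. Stack: []
LOAD_FAST r → push 0. Stack: [0]
LOAD_CONST → push 2. Stack: [0, 2]
BINARY_OP ^ → 0 ^ 2 = 2. Stack: [2]
LOAD_CONST → push 7. Stack: [2, 7]
LOAD_FAST a → push 26. Stack: [2, 7, 26]
BINARY_OP - → 7 - 26 = -19. Stack: [2, -19]
BINARY_OP * → 2 * -19 = -38. Stack: [-38]
STORE_FAST w → w=-38. Stack: []
LOAD_FAST w → push -38. Stack: [-38]
RETURN_VALUE → return -38.

-38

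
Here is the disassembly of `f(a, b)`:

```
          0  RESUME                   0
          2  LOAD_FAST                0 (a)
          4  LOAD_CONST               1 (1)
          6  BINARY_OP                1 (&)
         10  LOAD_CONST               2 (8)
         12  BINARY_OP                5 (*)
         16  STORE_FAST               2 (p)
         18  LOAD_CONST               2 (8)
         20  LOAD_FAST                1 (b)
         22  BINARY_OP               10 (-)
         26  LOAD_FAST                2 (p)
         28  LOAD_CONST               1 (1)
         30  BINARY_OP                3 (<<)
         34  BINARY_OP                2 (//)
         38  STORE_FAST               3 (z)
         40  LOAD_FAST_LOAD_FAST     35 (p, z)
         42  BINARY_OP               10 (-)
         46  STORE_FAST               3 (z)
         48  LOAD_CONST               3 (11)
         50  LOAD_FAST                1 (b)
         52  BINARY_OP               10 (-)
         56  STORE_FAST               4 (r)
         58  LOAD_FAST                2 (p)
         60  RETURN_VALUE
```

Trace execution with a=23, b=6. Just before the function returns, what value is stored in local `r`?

LOAD_FAST a → push 23. Stack: [23]
LOAD_CONST → push 1. Stack: [23, 1]
BINARY_OP & → 23 & 1 = 1. Stack: [1]
LOAD_CONST → push 8. Stack: [1, 8]
BINARY_OP * → 1 * 8 = 8. Stack: [8]
STORE_FAST p → p=8. Stack: []
LOAD_CONST → push 8. Stack: [8]
LOAD_FAST b → push 6. Stack: [8, 6]
BINARY_OP - → 8 - 6 = 2. Stack: [2]
LOAD_FAST p → push 8. Stack: [2, 8]
LOAD_CONST → push 1. Stack: [2, 8, 1]
BINARY_OP << → 8 << 1 = 16. Stack: [2, 16]
BINARY_OP // → 2 // 16 = 0. Stack: [0]
STORE_FAST z → z=0. Stack: []
LOAD_FAST_LOAD_FAST p,z → push 8,0. Stack: [8, 0]
BINARY_OP - → 8 - 0 = 8. Stack: [8]
STORE_FAST z → z=8. Stack: []
LOAD_CONST → push 11. Stack: [11]
LOAD_FAST b → push 6. Stack: [11, 6]
BINARY_OP - → 11 - 6 = 5. Stack: [5]
STORE_FAST r → r=5. Stack: []
LOAD_FAST p → push 8. Stack: [8]
RETURN_VALUE → return 8.

5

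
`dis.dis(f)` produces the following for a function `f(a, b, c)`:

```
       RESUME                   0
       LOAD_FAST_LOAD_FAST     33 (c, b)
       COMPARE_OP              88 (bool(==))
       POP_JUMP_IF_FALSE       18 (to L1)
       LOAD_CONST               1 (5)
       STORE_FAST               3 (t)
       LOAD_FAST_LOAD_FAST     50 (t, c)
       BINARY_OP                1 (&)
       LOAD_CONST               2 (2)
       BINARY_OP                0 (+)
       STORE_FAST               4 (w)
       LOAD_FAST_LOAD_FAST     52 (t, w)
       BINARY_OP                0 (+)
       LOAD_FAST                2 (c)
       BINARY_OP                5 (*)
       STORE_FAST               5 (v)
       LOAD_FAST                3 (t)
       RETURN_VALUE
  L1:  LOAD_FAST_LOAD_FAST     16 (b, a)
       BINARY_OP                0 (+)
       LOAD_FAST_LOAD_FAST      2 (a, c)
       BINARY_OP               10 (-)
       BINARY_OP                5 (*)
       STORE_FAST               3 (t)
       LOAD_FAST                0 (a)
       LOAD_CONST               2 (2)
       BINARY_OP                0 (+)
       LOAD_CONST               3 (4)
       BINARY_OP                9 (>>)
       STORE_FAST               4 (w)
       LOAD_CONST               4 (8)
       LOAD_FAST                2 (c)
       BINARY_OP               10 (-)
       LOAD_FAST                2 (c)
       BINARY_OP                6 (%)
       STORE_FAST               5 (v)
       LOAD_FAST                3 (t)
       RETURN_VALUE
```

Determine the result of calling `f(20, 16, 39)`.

LOAD_FAST_LOAD_FAST c,b → push 39,16. Stack: [39, 16]
COMPARE_OP bool(==) → 39 vs 16 = False. Stack: [False]
POP_JUMP_IF_FALSE → pop False; jump. Stack: []
LOAD_FAST_LOAD_FAST b,a → push 16,20. Stack: [16, 20]
BINARY_OP + → 16 + 20 = 36. Stack: [36]
LOAD_FAST_LOAD_FAST a,c → push 20,39. Stack: [36, 20, 39]
BINARY_OP - → 20 - 39 = -19. Stack: [36, -19]
BINARY_OP * → 36 * -19 = -684. Stack: [-684]
STORE_FAST t → t=-684. Stack: []
LOAD_FAST a → push 20. Stack: [20]
LOAD_CONST → push 2. Stack: [20, 2]
BINARY_OP + → 20 + 2 = 22. Stack: [22]
LOAD_CONST → push 4. Stack: [22, 4]
BINARY_OP >> → 22 >> 4 = 1. Stack: [1]
STORE_FAST w → w=1. Stack: []
LOAD_CONST → push 8. Stack: [8]
LOAD_FAST c → push 39. Stack: [8, 39]
BINARY_OP - → 8 - 39 = -31. Stack: [-31]
LOAD_FAST c → push 39. Stack: [-31, 39]
BINARY_OP % → -31 % 39 = 8. Stack: [8]
STORE_FAST v → v=8. Stack: []
LOAD_FAST t → push -684. Stack: [-684]
RETURN_VALUE → return -684.

-684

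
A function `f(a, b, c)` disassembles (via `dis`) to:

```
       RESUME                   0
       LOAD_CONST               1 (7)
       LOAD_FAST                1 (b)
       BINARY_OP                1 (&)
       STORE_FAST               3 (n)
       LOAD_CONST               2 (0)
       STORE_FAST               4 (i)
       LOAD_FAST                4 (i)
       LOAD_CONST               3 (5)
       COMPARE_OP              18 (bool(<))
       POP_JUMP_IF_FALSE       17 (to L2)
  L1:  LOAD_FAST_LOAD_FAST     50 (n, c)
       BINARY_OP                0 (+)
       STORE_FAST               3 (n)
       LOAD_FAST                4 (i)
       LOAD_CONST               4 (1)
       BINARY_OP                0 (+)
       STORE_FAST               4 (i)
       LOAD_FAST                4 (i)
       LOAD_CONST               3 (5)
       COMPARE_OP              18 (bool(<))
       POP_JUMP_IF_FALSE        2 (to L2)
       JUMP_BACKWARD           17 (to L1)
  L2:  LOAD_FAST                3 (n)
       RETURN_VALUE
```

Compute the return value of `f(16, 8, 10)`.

LOAD_CONST → push 7
LOAD_FAST b → push 8
BINARY_OP & → 7 & 8 = 0
STORE_FAST n → n=0
LOAD_CONST → push 0
STORE_FAST i → i=0
LOAD_FAST i → push 0
LOAD_CONST → push 5
COMPARE_OP bool(<) → 0 vs 5 = True
POP_JUMP_IF_FALSE → pop True; no jump
LOAD_FAST_LOAD_FAST n,c → push 0,10
BINARY_OP + → 0 + 10 = 10
STORE_FAST n → n=10
LOAD_FAST i → push 0
LOAD_CONST → push 1
BINARY_OP + → 0 + 1 = 1
STORE_FAST i → i=1
LOAD_FAST i → push 1
LOAD_CONST → push 5
COMPARE_OP bool(<) → 1 vs 5 = True
POP_JUMP_IF_FALSE → pop True; no jump
LOAD_FAST_LOAD_FAST n,c → push 10,10
BINARY_OP + → 10 + 10 = 20
STORE_FAST n → n=20
LOAD_FAST i → push 1
LOAD_CONST → push 1
BINARY_OP + → 1 + 1 = 2
STORE_FAST i → i=2
LOAD_FAST i → push 2
LOAD_CONST → push 5
COMPARE_OP bool(<) → 2 vs 5 = True
POP_JUMP_IF_FALSE → pop True; no jump
LOAD_FAST_LOAD_FAST n,c → push 20,10
BINARY_OP + → 20 + 10 = 30
STORE_FAST n → n=30
LOAD_FAST i → push 2
LOAD_CONST → push 1
BINARY_OP + → 2 + 1 = 3
STORE_FAST i → i=3
LOAD_FAST i → push 3
LOAD_CONST → push 5
COMPARE_OP bool(<) → 3 vs 5 = True
POP_JUMP_IF_FALSE → pop True; no jump
LOAD_FAST_LOAD_FAST n,c → push 30,10
BINARY_OP + → 30 + 10 = 40
STORE_FAST n → n=40
LOAD_FAST i → push 3
LOAD_CONST → push 1
BINARY_OP + → 3 + 1 = 4
STORE_FAST i → i=4
LOAD_FAST i → push 4
LOAD_CONST → push 5
COMPARE_OP bool(<) → 4 vs 5 = True
POP_JUMP_IF_FALSE → pop True; no jump
LOAD_FAST_LOAD_FAST n,c → push 40,10
BINARY_OP + → 40 + 10 = 50
STORE_FAST n → n=50
LOAD_FAST i → push 4
LOAD_CONST → push 1
BINARY_OP + → 4 + 1 = 5
STORE_FAST i → i=5
LOAD_FAST i → push 5
LOAD_CONST → push 5
COMPARE_OP bool(<) → 5 vs 5 = False
POP_JUMP_IF_FALSE → pop False; jump
LOAD_FAST n → push 50
RETURN_VALUE → return 50.

50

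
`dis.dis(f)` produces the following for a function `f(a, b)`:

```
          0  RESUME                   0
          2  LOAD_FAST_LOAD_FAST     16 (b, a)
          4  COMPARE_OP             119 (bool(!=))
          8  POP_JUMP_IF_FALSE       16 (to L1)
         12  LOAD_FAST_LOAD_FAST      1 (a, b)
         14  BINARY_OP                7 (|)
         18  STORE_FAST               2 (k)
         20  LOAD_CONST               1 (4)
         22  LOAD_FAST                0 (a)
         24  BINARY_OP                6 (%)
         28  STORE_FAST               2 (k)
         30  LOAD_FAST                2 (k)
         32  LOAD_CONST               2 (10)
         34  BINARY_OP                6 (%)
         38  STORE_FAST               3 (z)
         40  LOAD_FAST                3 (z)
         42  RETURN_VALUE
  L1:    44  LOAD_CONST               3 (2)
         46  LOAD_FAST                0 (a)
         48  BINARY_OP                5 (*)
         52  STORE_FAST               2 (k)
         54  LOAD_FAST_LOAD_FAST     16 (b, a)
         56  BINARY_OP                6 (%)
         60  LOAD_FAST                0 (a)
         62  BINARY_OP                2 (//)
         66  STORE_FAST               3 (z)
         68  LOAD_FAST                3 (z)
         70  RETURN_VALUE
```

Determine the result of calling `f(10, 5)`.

LOAD_FAST_LOAD_FAST b,a → push 5,10. Stack: [5, 10]
COMPARE_OP bool(!=) → 5 vs 10 = True. Stack: [True]
POP_JUMP_IF_FALSE → pop True; no jump. Stack: []
LOAD_FAST_LOAD_FAST a,b → push 10,5. Stack: [10, 5]
BINARY_OP | → 10 | 5 = 15. Stack: [15]
STORE_FAST k → k=15. Stack: []
LOAD_CONST → push 4. Stack: [4]
LOAD_FAST a → push 10. Stack: [4, 10]
BINARY_OP % → 4 % 10 = 4. Stack: [4]
STORE_FAST k → k=4. Stack: []
LOAD_FAST k → push 4. Stack: [4]
LOAD_CONST → push 10. Stack: [4, 10]
BINARY_OP % → 4 % 10 = 4. Stack: [4]
STORE_FAST z → z=4. Stack: []
LOAD_FAST z → push 4. Stack: [4]
RETURN_VALUE → return 4.

4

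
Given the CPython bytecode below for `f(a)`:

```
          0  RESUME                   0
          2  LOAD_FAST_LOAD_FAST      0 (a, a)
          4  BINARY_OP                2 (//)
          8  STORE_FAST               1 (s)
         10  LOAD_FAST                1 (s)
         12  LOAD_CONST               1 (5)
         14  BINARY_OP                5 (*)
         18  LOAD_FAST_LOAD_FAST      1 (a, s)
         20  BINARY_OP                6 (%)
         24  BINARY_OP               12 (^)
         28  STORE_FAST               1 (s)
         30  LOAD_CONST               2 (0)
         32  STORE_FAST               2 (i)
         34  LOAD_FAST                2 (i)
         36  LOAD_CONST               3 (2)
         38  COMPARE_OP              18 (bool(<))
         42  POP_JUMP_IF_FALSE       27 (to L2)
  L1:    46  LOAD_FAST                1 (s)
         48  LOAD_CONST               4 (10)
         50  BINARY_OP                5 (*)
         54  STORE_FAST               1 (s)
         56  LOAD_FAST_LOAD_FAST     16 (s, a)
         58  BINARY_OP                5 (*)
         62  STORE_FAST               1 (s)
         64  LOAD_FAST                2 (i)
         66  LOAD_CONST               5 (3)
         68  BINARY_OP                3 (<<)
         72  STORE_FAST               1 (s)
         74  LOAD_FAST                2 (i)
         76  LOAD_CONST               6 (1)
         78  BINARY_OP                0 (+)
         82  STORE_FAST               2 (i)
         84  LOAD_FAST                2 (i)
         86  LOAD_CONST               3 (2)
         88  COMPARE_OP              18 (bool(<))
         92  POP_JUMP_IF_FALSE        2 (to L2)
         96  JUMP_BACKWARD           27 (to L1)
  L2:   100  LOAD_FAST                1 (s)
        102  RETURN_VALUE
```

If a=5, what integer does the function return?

8

LOAD_FAST_LOAD_FAST a,a → push 5,5. Stack: [5, 5]
BINARY_OP // → 5 // 5 = 1. Stack: [1]
STORE_FAST s → s=1. Stack: []
LOAD_FAST s → push 1. Stack: [1]
LOAD_CONST → push 5. Stack: [1, 5]
BINARY_OP * → 1 * 5 = 5. Stack: [5]
LOAD_FAST_LOAD_FAST a,s → push 5,1. Stack: [5, 5, 1]
BINARY_OP % → 5 % 1 = 0. Stack: [5, 0]
BINARY_OP ^ → 5 ^ 0 = 5. Stack: [5]
STORE_FAST s → s=5. Stack: []
LOAD_CONST → push 0. Stack: [0]
STORE_FAST i → i=0. Stack: []
LOAD_FAST i → push 0. Stack: [0]
LOAD_CONST → push 2. Stack: [0, 2]
COMPARE_OP bool(<) → 0 vs 2 = True. Stack: [True]
POP_JUMP_IF_FALSE → pop True; no jump. Stack: []
LOAD_FAST s → push 5. Stack: [5]
LOAD_CONST → push 10. Stack: [5, 10]
BINARY_OP * → 5 * 10 = 50. Stack: [50]
STORE_FAST s → s=50. Stack: []
LOAD_FAST_LOAD_FAST s,a → push 50,5. Stack: [50, 5]
BINARY_OP * → 50 * 5 = 250. Stack: [250]
STORE_FAST s → s=250. Stack: []
LOAD_FAST i → push 0. Stack: [0]
LOAD_CONST → push 3. Stack: [0, 3]
BINARY_OP << → 0 << 3 = 0. Stack: [0]
STORE_FAST s → s=0. Stack: []
LOAD_FAST i → push 0. Stack: [0]
LOAD_CONST → push 1. Stack: [0, 1]
BINARY_OP + → 0 + 1 = 1. Stack: [1]
STORE_FAST i → i=1. Stack: []
LOAD_FAST i → push 1. Stack: [1]
LOAD_CONST → push 2. Stack: [1, 2]
COMPARE_OP bool(<) → 1 vs 2 = True. Stack: [True]
POP_JUMP_IF_FALSE → pop True; no jump. Stack: []
LOAD_FAST s → push 0. Stack: [0]
LOAD_CONST → push 10. Stack: [0, 10]
BINARY_OP * → 0 * 10 = 0. Stack: [0]
STORE_FAST s → s=0. Stack: []
LOAD_FAST_LOAD_FAST s,a → push 0,5. Stack: [0, 5]
BINARY_OP * → 0 * 5 = 0. Stack: [0]
STORE_FAST s → s=0. Stack: []
LOAD_FAST i → push 1. Stack: [1]
LOAD_CONST → push 3. Stack: [1, 3]
BINARY_OP << → 1 << 3 = 8. Stack: [8]
STORE_FAST s → s=8. Stack: []
LOAD_FAST i → push 1. Stack: [1]
LOAD_CONST → push 1. Stack: [1, 1]
BINARY_OP + → 1 + 1 = 2. Stack: [2]
STORE_FAST i → i=2. Stack: []
LOAD_FAST i → push 2. Stack: [2]
LOAD_CONST → push 2. Stack: [2, 2]
COMPARE_OP bool(<) → 2 vs 2 = False. Stack: [False]
POP_JUMP_IF_FALSE → pop False; jump. Stack: []
LOAD_FAST s → push 8. Stack: [8]
RETURN_VALUE → return 8.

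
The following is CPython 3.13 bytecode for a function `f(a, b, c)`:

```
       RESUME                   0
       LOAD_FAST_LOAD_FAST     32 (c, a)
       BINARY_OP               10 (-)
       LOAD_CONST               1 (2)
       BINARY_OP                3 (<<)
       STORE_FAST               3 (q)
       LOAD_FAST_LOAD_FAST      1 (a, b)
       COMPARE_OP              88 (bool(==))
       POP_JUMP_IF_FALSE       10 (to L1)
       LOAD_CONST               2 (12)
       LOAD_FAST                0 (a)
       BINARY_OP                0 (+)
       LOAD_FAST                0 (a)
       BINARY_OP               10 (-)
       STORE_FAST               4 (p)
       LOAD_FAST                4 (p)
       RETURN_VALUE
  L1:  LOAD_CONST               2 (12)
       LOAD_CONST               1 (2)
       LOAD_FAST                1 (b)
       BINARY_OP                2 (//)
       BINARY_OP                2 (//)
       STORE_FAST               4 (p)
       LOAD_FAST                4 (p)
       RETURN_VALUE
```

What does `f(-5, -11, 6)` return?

LOAD_FAST_LOAD_FAST c,a → push 6,-5. Stack: [6, -5]
BINARY_OP - → 6 - -5 = 11. Stack: [11]
LOAD_CONST → push 2. Stack: [11, 2]
BINARY_OP << → 11 << 2 = 44. Stack: [44]
STORE_FAST q → q=44. Stack: []
LOAD_FAST_LOAD_FAST a,b → push -5,-11. Stack: [-5, -11]
COMPARE_OP bool(==) → -5 vs -11 = False. Stack: [False]
POP_JUMP_IF_FALSE → pop False; jump. Stack: []
LOAD_CONST → push 12. Stack: [12]
LOAD_CONST → push 2. Stack: [12, 2]
LOAD_FAST b → push -11. Stack: [12, 2, -11]
BINARY_OP // → 2 // -11 = -1. Stack: [12, -1]
BINARY_OP // → 12 // -1 = -12. Stack: [-12]
STORE_FAST p → p=-12. Stack: []
LOAD_FAST p → push -12. Stack: [-12]
RETURN_VALUE → return -12.

-12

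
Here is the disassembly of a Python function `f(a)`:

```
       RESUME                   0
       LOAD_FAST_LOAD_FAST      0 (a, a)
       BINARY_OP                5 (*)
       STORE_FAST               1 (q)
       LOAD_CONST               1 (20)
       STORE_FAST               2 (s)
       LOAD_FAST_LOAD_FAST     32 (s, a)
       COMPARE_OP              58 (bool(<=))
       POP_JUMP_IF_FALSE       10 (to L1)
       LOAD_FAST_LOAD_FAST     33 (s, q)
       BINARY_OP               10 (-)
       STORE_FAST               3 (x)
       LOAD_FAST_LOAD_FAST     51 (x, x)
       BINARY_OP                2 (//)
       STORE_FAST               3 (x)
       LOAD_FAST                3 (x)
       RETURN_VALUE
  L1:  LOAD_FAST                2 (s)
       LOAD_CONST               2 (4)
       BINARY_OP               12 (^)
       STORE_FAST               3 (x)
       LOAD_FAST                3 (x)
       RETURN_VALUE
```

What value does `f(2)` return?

LOAD_FAST_LOAD_FAST a,a → push 2,2. Stack: [2, 2]
BINARY_OP * → 2 * 2 = 4. Stack: [4]
STORE_FAST q → q=4. Stack: []
LOAD_CONST → push 20. Stack: [20]
STORE_FAST s → s=20. Stack: []
LOAD_FAST_LOAD_FAST s,a → push 20,2. Stack: [20, 2]
COMPARE_OP bool(<=) → 20 vs 2 = False. Stack: [False]
POP_JUMP_IF_FALSE → pop False; jump. Stack: []
LOAD_FAST s → push 20. Stack: [20]
LOAD_CONST → push 4. Stack: [20, 4]
BINARY_OP ^ → 20 ^ 4 = 16. Stack: [16]
STORE_FAST x → x=16. Stack: []
LOAD_FAST x → push 16. Stack: [16]
RETURN_VALUE → return 16.

16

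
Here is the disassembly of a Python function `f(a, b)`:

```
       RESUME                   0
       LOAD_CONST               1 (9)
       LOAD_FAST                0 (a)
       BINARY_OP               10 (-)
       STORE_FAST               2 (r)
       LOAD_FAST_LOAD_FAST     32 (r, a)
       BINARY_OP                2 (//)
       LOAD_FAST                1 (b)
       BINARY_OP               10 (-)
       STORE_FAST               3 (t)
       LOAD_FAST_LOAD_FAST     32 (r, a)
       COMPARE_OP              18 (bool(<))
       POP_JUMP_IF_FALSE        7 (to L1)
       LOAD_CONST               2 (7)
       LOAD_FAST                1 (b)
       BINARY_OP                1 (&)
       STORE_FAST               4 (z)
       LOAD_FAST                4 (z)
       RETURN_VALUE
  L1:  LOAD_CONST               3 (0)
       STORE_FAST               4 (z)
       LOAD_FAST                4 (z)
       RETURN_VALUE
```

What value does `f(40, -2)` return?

6

LOAD_CONST → push 9. Stack: [9]
LOAD_FAST a → push 40. Stack: [9, 40]
BINARY_OP - → 9 - 40 = -31. Stack: [-31]
STORE_FAST r → r=-31. Stack: []
LOAD_FAST_LOAD_FAST r,a → push -31,40. Stack: [-31, 40]
BINARY_OP // → -31 // 40 = -1. Stack: [-1]
LOAD_FAST b → push -2. Stack: [-1, -2]
BINARY_OP - → -1 - -2 = 1. Stack: [1]
STORE_FAST t → t=1. Stack: []
LOAD_FAST_LOAD_FAST r,a → push -31,40. Stack: [-31, 40]
COMPARE_OP bool(<) → -31 vs 40 = True. Stack: [True]
POP_JUMP_IF_FALSE → pop True; no jump. Stack: []
LOAD_CONST → push 7. Stack: [7]
LOAD_FAST b → push -2. Stack: [7, -2]
BINARY_OP & → 7 & -2 = 6. Stack: [6]
STORE_FAST z → z=6. Stack: []
LOAD_FAST z → push 6. Stack: [6]
RETURN_VALUE → return 6.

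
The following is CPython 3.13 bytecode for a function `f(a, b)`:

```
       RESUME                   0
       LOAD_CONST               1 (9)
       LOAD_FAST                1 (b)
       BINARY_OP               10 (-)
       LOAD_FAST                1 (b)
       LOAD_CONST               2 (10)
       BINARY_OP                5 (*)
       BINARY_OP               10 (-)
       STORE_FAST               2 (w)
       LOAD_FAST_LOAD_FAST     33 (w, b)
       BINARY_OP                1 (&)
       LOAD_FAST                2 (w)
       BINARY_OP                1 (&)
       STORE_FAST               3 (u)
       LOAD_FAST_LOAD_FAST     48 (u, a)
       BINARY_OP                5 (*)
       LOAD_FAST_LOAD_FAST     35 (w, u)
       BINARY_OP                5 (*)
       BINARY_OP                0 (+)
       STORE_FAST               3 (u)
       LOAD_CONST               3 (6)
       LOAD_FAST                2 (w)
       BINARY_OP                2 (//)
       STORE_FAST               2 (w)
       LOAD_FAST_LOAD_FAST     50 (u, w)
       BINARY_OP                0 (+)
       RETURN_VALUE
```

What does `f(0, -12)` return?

LOAD_CONST → push 9. Stack: [9]
LOAD_FAST b → push -12. Stack: [9, -12]
BINARY_OP - → 9 - -12 = 21. Stack: [21]
LOAD_FAST b → push -12. Stack: [21, -12]
LOAD_CONST → push 10. Stack: [21, -12, 10]
BINARY_OP * → -12 * 10 = -120. Stack: [21, -120]
BINARY_OP - → 21 - -120 = 141. Stack: [141]
STORE_FAST w → w=141. Stack: []
LOAD_FAST_LOAD_FAST w,b → push 141,-12. Stack: [141, -12]
BINARY_OP & → 141 & -12 = 132. Stack: [132]
LOAD_FAST w → push 141. Stack: [132, 141]
BINARY_OP & → 132 & 141 = 132. Stack: [132]
STORE_FAST u → u=132. Stack: []
LOAD_FAST_LOAD_FAST u,a → push 132,0. Stack: [132, 0]
BINARY_OP * → 132 * 0 = 0. Stack: [0]
LOAD_FAST_LOAD_FAST w,u → push 141,132. Stack: [0, 141, 132]
BINARY_OP * → 141 * 132 = 18612. Stack: [0, 18612]
BINARY_OP + → 0 + 18612 = 18612. Stack: [18612]
STORE_FAST u → u=18612. Stack: []
LOAD_CONST → push 6. Stack: [6]
LOAD_FAST w → push 141. Stack: [6, 141]
BINARY_OP // → 6 // 141 = 0. Stack: [0]
STORE_FAST w → w=0. Stack: []
LOAD_FAST_LOAD_FAST u,w → push 18612,0. Stack: [18612, 0]
BINARY_OP + → 18612 + 0 = 18612. Stack: [18612]
RETURN_VALUE → return 18612.

18612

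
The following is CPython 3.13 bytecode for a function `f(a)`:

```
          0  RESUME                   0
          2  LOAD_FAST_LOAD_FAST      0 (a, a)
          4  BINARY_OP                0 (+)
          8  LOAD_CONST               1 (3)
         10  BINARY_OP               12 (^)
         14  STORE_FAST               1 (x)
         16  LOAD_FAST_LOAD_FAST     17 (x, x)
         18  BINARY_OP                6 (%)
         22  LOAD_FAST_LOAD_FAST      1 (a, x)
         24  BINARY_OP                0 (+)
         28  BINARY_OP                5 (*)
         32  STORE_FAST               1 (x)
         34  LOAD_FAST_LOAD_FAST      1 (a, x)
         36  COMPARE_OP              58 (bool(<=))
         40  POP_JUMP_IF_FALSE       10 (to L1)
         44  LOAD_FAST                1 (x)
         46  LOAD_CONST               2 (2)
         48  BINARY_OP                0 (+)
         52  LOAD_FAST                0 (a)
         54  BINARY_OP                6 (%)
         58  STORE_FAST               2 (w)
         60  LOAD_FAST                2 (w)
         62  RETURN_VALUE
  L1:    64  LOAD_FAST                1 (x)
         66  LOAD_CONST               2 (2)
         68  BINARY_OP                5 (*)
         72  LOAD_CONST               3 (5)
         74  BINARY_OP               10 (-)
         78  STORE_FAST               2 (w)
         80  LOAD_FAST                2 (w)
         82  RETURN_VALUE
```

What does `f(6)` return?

LOAD_FAST_LOAD_FAST a,a → push 6,6. Stack: [6, 6]
BINARY_OP + → 6 + 6 = 12. Stack: [12]
LOAD_CONST → push 3. Stack: [12, 3]
BINARY_OP ^ → 12 ^ 3 = 15. Stack: [15]
STORE_FAST x → x=15. Stack: []
LOAD_FAST_LOAD_FAST x,x → push 15,15. Stack: [15, 15]
BINARY_OP % → 15 % 15 = 0. Stack: [0]
LOAD_FAST_LOAD_FAST a,x → push 6,15. Stack: [0, 6, 15]
BINARY_OP + → 6 + 15 = 21. Stack: [0, 21]
BINARY_OP * → 0 * 21 = 0. Stack: [0]
STORE_FAST x → x=0. Stack: []
LOAD_FAST_LOAD_FAST a,x → push 6,0. Stack: [6, 0]
COMPARE_OP bool(<=) → 6 vs 0 = False. Stack: [False]
POP_JUMP_IF_FALSE → pop False; jump. Stack: []
LOAD_FAST x → push 0. Stack: [0]
LOAD_CONST → push 2. Stack: [0, 2]
BINARY_OP * → 0 * 2 = 0. Stack: [0]
LOAD_CONST → push 5. Stack: [0, 5]
BINARY_OP - → 0 - 5 = -5. Stack: [-5]
STORE_FAST w → w=-5. Stack: []
LOAD_FAST w → push -5. Stack: [-5]
RETURN_VALUE → return -5.

-5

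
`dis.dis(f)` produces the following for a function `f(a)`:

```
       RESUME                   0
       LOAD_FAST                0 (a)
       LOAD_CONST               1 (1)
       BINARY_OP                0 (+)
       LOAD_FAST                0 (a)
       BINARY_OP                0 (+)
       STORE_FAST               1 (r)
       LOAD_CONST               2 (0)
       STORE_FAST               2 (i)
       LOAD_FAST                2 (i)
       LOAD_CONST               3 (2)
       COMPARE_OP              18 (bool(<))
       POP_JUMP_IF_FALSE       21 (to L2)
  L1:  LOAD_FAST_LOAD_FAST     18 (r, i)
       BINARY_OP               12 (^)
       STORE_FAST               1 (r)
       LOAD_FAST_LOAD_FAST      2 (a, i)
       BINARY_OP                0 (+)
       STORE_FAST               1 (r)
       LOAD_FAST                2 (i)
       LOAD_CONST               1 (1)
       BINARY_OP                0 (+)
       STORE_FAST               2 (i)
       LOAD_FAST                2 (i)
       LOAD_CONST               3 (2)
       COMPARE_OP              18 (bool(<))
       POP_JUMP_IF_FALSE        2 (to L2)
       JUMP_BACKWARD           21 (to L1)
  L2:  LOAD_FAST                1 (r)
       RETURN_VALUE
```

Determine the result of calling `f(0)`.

LOAD_FAST a → push 0. Stack: [0]
LOAD_CONST → push 1. Stack: [0, 1]
BINARY_OP + → 0 + 1 = 1. Stack: [1]
LOAD_FAST a → push 0. Stack: [1, 0]
BINARY_OP + → 1 + 0 = 1. Stack: [1]
STORE_FAST r → r=1. Stack: []
LOAD_CONST → push 0. Stack: [0]
STORE_FAST i → i=0. Stack: []
LOAD_FAST i → push 0. Stack: [0]
LOAD_CONST → push 2. Stack: [0, 2]
COMPARE_OP bool(<) → 0 vs 2 = True. Stack: [True]
POP_JUMP_IF_FALSE → pop True; no jump. Stack: []
LOAD_FAST_LOAD_FAST r,i → push 1,0. Stack: [1, 0]
BINARY_OP ^ → 1 ^ 0 = 1. Stack: [1]
STORE_FAST r → r=1. Stack: []
LOAD_FAST_LOAD_FAST a,i → push 0,0. Stack: [0, 0]
BINARY_OP + → 0 + 0 = 0. Stack: [0]
STORE_FAST r → r=0. Stack: []
LOAD_FAST i → push 0. Stack: [0]
LOAD_CONST → push 1. Stack: [0, 1]
BINARY_OP + → 0 + 1 = 1. Stack: [1]
STORE_FAST i → i=1. Stack: []
LOAD_FAST i → push 1. Stack: [1]
LOAD_CONST → push 2. Stack: [1, 2]
COMPARE_OP bool(<) → 1 vs 2 = True. Stack: [True]
POP_JUMP_IF_FALSE → pop True; no jump. Stack: []
LOAD_FAST_LOAD_FAST r,i → push 0,1. Stack: [0, 1]
BINARY_OP ^ → 0 ^ 1 = 1. Stack: [1]
STORE_FAST r → r=1. Stack: []
LOAD_FAST_LOAD_FAST a,i → push 0,1. Stack: [0, 1]
BINARY_OP + → 0 + 1 = 1. Stack: [1]
STORE_FAST r → r=1. Stack: []
LOAD_FAST i → push 1. Stack: [1]
LOAD_CONST → push 1. Stack: [1, 1]
BINARY_OP + → 1 + 1 = 2. Stack: [2]
STORE_FAST i → i=2. Stack: []
LOAD_FAST i → push 2. Stack: [2]
LOAD_CONST → push 2. Stack: [2, 2]
COMPARE_OP bool(<) → 2 vs 2 = False. Stack: [False]
POP_JUMP_IF_FALSE → pop False; jump. Stack: []
LOAD_FAST r → push 1. Stack: [1]
RETURN_VALUE → return 1.

1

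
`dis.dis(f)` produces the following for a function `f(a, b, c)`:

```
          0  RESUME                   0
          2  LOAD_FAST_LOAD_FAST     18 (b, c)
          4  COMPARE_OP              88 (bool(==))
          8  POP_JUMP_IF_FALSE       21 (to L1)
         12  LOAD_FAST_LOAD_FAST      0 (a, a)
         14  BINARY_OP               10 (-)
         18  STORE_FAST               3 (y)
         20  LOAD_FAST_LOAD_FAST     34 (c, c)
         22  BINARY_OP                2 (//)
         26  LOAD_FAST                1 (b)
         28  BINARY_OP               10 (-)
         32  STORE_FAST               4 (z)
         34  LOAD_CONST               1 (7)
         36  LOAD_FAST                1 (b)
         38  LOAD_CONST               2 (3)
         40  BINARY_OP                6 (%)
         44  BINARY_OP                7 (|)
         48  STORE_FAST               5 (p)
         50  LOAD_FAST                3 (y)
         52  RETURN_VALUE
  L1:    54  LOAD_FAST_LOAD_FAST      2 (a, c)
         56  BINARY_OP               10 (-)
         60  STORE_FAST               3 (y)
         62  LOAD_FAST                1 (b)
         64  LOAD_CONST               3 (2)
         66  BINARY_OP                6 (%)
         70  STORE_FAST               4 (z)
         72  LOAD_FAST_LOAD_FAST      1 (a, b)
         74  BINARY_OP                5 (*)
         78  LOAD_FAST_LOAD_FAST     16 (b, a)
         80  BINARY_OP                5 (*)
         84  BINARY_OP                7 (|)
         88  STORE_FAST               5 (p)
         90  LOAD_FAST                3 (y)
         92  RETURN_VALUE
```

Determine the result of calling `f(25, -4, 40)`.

-15

LOAD_FAST_LOAD_FAST b,c → push -4,40. Stack: [-4, 40]
COMPARE_OP bool(==) → -4 vs 40 = False. Stack: [False]
POP_JUMP_IF_FALSE → pop False; jump. Stack: []
LOAD_FAST_LOAD_FAST a,c → push 25,40. Stack: [25, 40]
BINARY_OP - → 25 - 40 = -15. Stack: [-15]
STORE_FAST y → y=-15. Stack: []
LOAD_FAST b → push -4. Stack: [-4]
LOAD_CONST → push 2. Stack: [-4, 2]
BINARY_OP % → -4 % 2 = 0. Stack: [0]
STORE_FAST z → z=0. Stack: []
LOAD_FAST_LOAD_FAST a,b → push 25,-4. Stack: [25, -4]
BINARY_OP * → 25 * -4 = -100. Stack: [-100]
LOAD_FAST_LOAD_FAST b,a → push -4,25. Stack: [-100, -4, 25]
BINARY_OP * → -4 * 25 = -100. Stack: [-100, -100]
BINARY_OP | → -100 | -100 = -100. Stack: [-100]
STORE_FAST p → p=-100. Stack: []
LOAD_FAST y → push -15. Stack: [-15]
RETURN_VALUE → return -15.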